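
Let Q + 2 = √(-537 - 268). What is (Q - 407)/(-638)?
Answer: 409/638 - I*√805/638 ≈ 0.64107 - 0.044471*I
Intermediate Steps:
Q = -2 + I*√805 (Q = -2 + √(-537 - 268) = -2 + √(-805) = -2 + I*√805 ≈ -2.0 + 28.373*I)
(Q - 407)/(-638) = ((-2 + I*√805) - 407)/(-638) = -(-409 + I*√805)/638 = 409/638 - I*√805/638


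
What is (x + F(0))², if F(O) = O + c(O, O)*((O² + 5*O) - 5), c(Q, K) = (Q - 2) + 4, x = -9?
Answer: 361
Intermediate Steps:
c(Q, K) = 2 + Q (c(Q, K) = (-2 + Q) + 4 = 2 + Q)
F(O) = O + (2 + O)*(-5 + O² + 5*O) (F(O) = O + (2 + O)*((O² + 5*O) - 5) = O + (2 + O)*(-5 + O² + 5*O))
(x + F(0))² = (-9 + (-10 + 0³ + 6*0 + 7*0²))² = (-9 + (-10 + 0 + 0 + 7*0))² = (-9 + (-10 + 0 + 0 + 0))² = (-9 - 10)² = (-19)² = 361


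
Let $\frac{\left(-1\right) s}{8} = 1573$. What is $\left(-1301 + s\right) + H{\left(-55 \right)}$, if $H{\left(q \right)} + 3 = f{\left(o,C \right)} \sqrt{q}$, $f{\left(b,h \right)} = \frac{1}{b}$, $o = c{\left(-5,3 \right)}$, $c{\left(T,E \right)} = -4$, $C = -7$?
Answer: $-13888 - \frac{i \sqrt{55}}{4} \approx -13888.0 - 1.854 i$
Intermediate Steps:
$s = -12584$ ($s = \left(-8\right) 1573 = -12584$)
$o = -4$
$H{\left(q \right)} = -3 - \frac{\sqrt{q}}{4}$ ($H{\left(q \right)} = -3 + \frac{\sqrt{q}}{-4} = -3 - \frac{\sqrt{q}}{4}$)
$\left(-1301 + s\right) + H{\left(-55 \right)} = \left(-1301 - 12584\right) - \left(3 + \frac{\sqrt{-55}}{4}\right) = -13885 - \left(3 + \frac{i \sqrt{55}}{4}\right) = -13888 - \frac{i \sqrt{55}}{4}$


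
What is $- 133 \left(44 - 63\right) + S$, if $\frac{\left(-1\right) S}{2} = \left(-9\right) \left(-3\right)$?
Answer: $2473$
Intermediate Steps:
$S = -54$ ($S = - 2 \left(\left(-9\right) \left(-3\right)\right) = \left(-2\right) 27 = -54$)
$- 133 \left(44 - 63\right) + S = - 133 \left(44 - 63\right) - 54 = \left(-133\right) \left(-19\right) - 54 = 2527 - 54 = 2473$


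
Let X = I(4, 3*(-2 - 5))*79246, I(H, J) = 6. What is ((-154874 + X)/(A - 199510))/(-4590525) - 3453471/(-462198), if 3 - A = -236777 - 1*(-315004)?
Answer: 733830880755681341/98212828197671550 ≈ 7.4718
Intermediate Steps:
X = 475476 (X = 6*79246 = 475476)
A = -78224 (A = 3 - (-236777 - 1*(-315004)) = 3 - (-236777 + 315004) = 3 - 1*78227 = 3 - 78227 = -78224)
((-154874 + X)/(A - 199510))/(-4590525) - 3453471/(-462198) = ((-154874 + 475476)/(-78224 - 199510))/(-4590525) - 3453471/(-462198) = (320602/(-277734))*(-1/4590525) - 3453471*(-1/462198) = (320602*(-1/277734))*(-1/4590525) + 1151157/154066 = -160301/138867*(-1/4590525) + 1151157/154066 = 160301/637472435175 + 1151157/154066 = 733830880755681341/98212828197671550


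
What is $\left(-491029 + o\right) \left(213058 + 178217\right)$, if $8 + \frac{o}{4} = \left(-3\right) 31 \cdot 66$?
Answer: $-201746476575$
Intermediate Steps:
$o = -24584$ ($o = -32 + 4 \left(-3\right) 31 \cdot 66 = -32 + 4 \left(\left(-93\right) 66\right) = -32 + 4 \left(-6138\right) = -32 - 24552 = -24584$)
$\left(-491029 + o\right) \left(213058 + 178217\right) = \left(-491029 - 24584\right) \left(213058 + 178217\right) = \left(-515613\right) 391275 = -201746476575$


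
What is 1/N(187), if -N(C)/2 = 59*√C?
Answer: -√187/22066 ≈ -0.00061972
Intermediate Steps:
N(C) = -118*√C
1/N(187) = 1/(-118*√187) = -√187/22066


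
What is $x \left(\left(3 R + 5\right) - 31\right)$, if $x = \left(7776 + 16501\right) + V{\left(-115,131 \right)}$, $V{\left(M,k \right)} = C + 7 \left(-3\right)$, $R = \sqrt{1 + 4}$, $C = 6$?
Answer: $-630812 + 72786 \sqrt{5} \approx -4.6806 \cdot 10^{5}$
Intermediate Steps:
$R = \sqrt{5} \approx 2.2361$
$V{\left(M,k \right)} = -15$ ($V{\left(M,k \right)} = 6 + 7 \left(-3\right) = 6 - 21 = -15$)
$x = 24262$ ($x = \left(7776 + 16501\right) - 15 = 24277 - 15 = 24262$)
$x \left(\left(3 R + 5\right) - 31\right) = 24262 \left(\left(3 \sqrt{5} + 5\right) - 31\right) = 24262 \left(\left(5 + 3 \sqrt{5}\right) - 31\right) = 24262 \left(-26 + 3 \sqrt{5}\right) = -630812 + 72786 \sqrt{5}$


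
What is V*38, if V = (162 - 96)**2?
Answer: 165528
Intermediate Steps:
V = 4356 (V = 66**2 = 4356)
V*38 = 4356*38 = 165528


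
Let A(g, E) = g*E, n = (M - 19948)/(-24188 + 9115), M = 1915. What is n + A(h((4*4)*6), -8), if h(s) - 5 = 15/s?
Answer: -2414913/60292 ≈ -40.054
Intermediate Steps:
n = 18033/15073 (n = (1915 - 19948)/(-24188 + 9115) = -18033/(-15073) = -18033*(-1/15073) = 18033/15073 ≈ 1.1964)
h(s) = 5 + 15/s
A(g, E) = E*g
n + A(h((4*4)*6), -8) = 18033/15073 - 8*(5 + 15/(((4*4)*6))) = 18033/15073 - 8*(5 + 15/((16*6))) = 18033/15073 - 8*(5 + 15/96) = 18033/15073 - 8*(5 + 15*(1/96)) = 18033/15073 - 8*(5 + 5/32) = 18033/15073 - 8*165/32 = 18033/15073 - 165/4 = -2414913/60292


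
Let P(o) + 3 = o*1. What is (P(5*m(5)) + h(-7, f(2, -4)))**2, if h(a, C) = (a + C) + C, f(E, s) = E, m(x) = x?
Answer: 361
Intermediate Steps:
P(o) = -3 + o (P(o) = -3 + o*1 = -3 + o)
h(a, C) = a + 2*C (h(a, C) = (C + a) + C = a + 2*C)
(P(5*m(5)) + h(-7, f(2, -4)))**2 = ((-3 + 5*5) + (-7 + 2*2))**2 = ((-3 + 25) + (-7 + 4))**2 = (22 - 3)**2 = 19**2 = 361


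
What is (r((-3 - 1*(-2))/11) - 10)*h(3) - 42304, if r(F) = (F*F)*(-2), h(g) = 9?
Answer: -5129692/121 ≈ -42394.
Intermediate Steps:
r(F) = -2*F² (r(F) = F²*(-2) = -2*F²)
(r((-3 - 1*(-2))/11) - 10)*h(3) - 42304 = (-2*(-3 - 1*(-2))²/121 - 10)*9 - 42304 = (-2*(-3 + 2)²/121 - 10)*9 - 42304 = (-2*(-1*1/11)² - 10)*9 - 42304 = (-2*(-1/11)² - 10)*9 - 42304 = (-2*1/121 - 10)*9 - 42304 = (-2/121 - 10)*9 - 42304 = -1212/121*9 - 42304 = -10908/121 - 42304 = -5129692/121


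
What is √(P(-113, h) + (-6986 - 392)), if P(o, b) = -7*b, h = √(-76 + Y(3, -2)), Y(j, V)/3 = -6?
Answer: √(-7378 - 7*I*√94) ≈ 0.3951 - 85.896*I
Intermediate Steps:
Y(j, V) = -18 (Y(j, V) = 3*(-6) = -18)
h = I*√94 (h = √(-76 - 18) = √(-94) = I*√94 ≈ 9.6954*I)
√(P(-113, h) + (-6986 - 392)) = √(-7*I*√94 + (-6986 - 392)) = √(-7*I*√94 - 7378) = √(-7378 - 7*I*√94)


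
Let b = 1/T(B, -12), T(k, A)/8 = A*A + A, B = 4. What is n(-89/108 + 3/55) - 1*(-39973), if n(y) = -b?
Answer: 42211487/1056 ≈ 39973.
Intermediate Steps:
T(k, A) = 8*A + 8*A**2 (T(k, A) = 8*(A*A + A) = 8*(A**2 + A) = 8*(A + A**2) = 8*A + 8*A**2)
b = 1/1056 (b = 1/(8*(-12)*(1 - 12)) = 1/(8*(-12)*(-11)) = 1/1056 ≈ 0.00094697)
n(y) = -1/1056 (n(y) = -1*1/1056 = -1/1056)
n(-89/108 + 3/55) - 1*(-39973) = -1/1056 - 1*(-39973) = -1/1056 + 39973 = 42211487/1056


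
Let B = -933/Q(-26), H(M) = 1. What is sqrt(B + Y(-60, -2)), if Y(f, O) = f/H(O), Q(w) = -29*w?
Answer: I*sqrt(34814442)/754 ≈ 7.8254*I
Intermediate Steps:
B = -933/754 (B = -933/((-29*(-26))) = -933/754 ≈ -1.2374)
Y(f, O) = f (Y(f, O) = f/1 = f*1 = f)
sqrt(B + Y(-60, -2)) = sqrt(-933/754 - 60) = sqrt(-46173/754) = I*sqrt(34814442)/754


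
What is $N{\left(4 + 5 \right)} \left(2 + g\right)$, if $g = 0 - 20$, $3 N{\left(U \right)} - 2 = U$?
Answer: $-66$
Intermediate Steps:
$N{\left(U \right)} = \frac{2}{3} + \frac{U}{3}$
$g = -20$ ($g = 0 - 20 = -20$)
$N{\left(4 + 5 \right)} \left(2 + g\right) = \left(\frac{2}{3} + \frac{4 + 5}{3}\right) \left(2 - 20\right) = \left(\frac{2}{3} + \frac{1}{3} \cdot 9\right) \left(-18\right) = \left(\frac{2}{3} + 3\right) \left(-18\right) = \frac{11}{3} \left(-18\right) = -66$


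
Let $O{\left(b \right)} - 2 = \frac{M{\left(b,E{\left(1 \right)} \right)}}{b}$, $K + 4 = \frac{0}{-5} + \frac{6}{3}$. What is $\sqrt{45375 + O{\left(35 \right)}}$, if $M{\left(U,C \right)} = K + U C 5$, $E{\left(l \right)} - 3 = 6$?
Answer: $\frac{2 \sqrt{13910470}}{35} \approx 213.12$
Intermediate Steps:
$K = -2$ ($K = -4 + \left(\frac{0}{-5} + \frac{6}{3}\right) = -4 + \left(0 \left(- \frac{1}{5}\right) + 6 \cdot \frac{1}{3}\right) = -4 + \left(0 + 2\right) = -4 + 2 = -2$)
$E{\left(l \right)} = 9$ ($E{\left(l \right)} = 3 + 6 = 9$)
$M{\left(U,C \right)} = -2 + 5 C U$ ($M{\left(U,C \right)} = -2 + U C 5 = -2 + C U 5 = -2 + 5 C U$)
$O{\left(b \right)} = 2 + \frac{-2 + 45 b}{b}$ ($O{\left(b \right)} = 2 + \frac{-2 + 5 \cdot 9 b}{b} = 2 + \frac{-2 + 45 b}{b}$)
$\sqrt{45375 + O{\left(35 \right)}} = \sqrt{45375 + \left(47 - \frac{2}{35}\right)} = \sqrt{45375 + \frac{1643}{35}} = \sqrt{\frac{1589768}{35}} = \frac{2 \sqrt{13910470}}{35}$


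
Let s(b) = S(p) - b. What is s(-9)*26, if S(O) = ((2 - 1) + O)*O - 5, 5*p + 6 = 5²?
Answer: 14456/25 ≈ 578.24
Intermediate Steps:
p = 19/5 (p = -6/5 + (⅕)*5² = -6/5 + (⅕)*25 = -6/5 + 5 = 19/5 ≈ 3.8000)
S(O) = -5 + O*(1 + O) (S(O) = (1 + O)*O - 5 = O*(1 + O) - 5 = -5 + O*(1 + O))
s(b) = 331/25 - b (s(b) = (-5 + 19/5 + (19/5)²) - b = (-5 + 19/5 + 361/25) - b = 331/25 - b)
s(-9)*26 = (331/25 - 1*(-9))*26 = (331/25 + 9)*26 = (556/25)*26 = 14456/25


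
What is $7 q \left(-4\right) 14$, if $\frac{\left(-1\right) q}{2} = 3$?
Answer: $2352$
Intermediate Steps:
$q = -6$ ($q = \left(-2\right) 3 = -6$)
$7 q \left(-4\right) 14 = 7 \left(\left(-6\right) \left(-4\right)\right) 14 = 7 \cdot 24 \cdot 14 = 168 \cdot 14 = 2352$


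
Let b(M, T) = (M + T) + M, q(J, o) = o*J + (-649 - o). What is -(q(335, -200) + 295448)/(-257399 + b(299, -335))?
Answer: 227999/257136 ≈ 0.88669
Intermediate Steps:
q(J, o) = -649 - o + J*o (q(J, o) = J*o + (-649 - o) = -649 - o + J*o)
b(M, T) = T + 2*M
-(q(335, -200) + 295448)/(-257399 + b(299, -335)) = -((-649 - 1*(-200) + 335*(-200)) + 295448)/(-257399 + (-335 + 2*299)) = -((-649 + 200 - 67000) + 295448)/(-257399 + (-335 + 598)) = -(-67449 + 295448)/(-257399 + 263) = -227999/(-257136) = -227999*(-1)/257136 = -1*(-227999/257136) = 227999/257136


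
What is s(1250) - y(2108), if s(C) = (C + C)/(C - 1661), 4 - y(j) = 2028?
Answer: 829364/411 ≈ 2017.9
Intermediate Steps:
y(j) = -2024 (y(j) = 4 - 1*2028 = 4 - 2028 = -2024)
s(C) = 2*C/(-1661 + C) (s(C) = (2*C)/(-1661 + C) = 2*C/(-1661 + C))
s(1250) - y(2108) = 2*1250/(-1661 + 1250) - 1*(-2024) = 2*1250/(-411) + 2024 = 2*1250*(-1/411) + 2024 = -2500/411 + 2024 = 829364/411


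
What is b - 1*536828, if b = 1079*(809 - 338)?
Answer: -28619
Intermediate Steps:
b = 508209 (b = 1079*471 = 508209)
b - 1*536828 = 508209 - 1*536828 = 508209 - 536828 = -28619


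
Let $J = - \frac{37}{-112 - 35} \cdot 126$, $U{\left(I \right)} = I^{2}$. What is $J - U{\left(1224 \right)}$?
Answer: $- \frac{10487010}{7} \approx -1.4981 \cdot 10^{6}$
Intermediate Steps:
$J = \frac{222}{7}$ ($J = - \frac{37}{-147} \cdot 126 = \left(-37\right) \left(- \frac{1}{147}\right) 126 = \frac{37}{147} \cdot 126 = \frac{222}{7} \approx 31.714$)
$J - U{\left(1224 \right)} = \frac{222}{7} - 1224^{2} = \frac{222}{7} - 1498176 = - \frac{10487010}{7}$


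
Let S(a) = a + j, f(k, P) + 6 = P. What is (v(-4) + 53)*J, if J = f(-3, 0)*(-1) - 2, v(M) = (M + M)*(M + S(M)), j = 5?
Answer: 308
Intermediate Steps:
f(k, P) = -6 + P
S(a) = 5 + a (S(a) = a + 5 = 5 + a)
v(M) = 2*M*(5 + 2*M) (v(M) = (M + M)*(M + (5 + M)) = (2*M)*(5 + 2*M) = 2*M*(5 + 2*M))
J = 4 (J = (-6 + 0)*(-1) - 2 = -6*(-1) - 2 = 6 - 2 = 4)
(v(-4) + 53)*J = (2*(-4)*(5 + 2*(-4)) + 53)*4 = (2*(-4)*(5 - 8) + 53)*4 = (2*(-4)*(-3) + 53)*4 = (24 + 53)*4 = 77*4 = 308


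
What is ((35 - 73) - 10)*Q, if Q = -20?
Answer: 960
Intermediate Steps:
((35 - 73) - 10)*Q = ((35 - 73) - 10)*(-20) = (-38 - 10)*(-20) = -48*(-20) = 960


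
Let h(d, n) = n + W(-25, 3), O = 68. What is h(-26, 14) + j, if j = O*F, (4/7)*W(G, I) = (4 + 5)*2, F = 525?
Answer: 71491/2 ≈ 35746.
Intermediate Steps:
W(G, I) = 63/2 (W(G, I) = 7*((4 + 5)*2)/4 = 7*(9*2)/4 = (7/4)*18 = 63/2)
j = 35700 (j = 68*525 = 35700)
h(d, n) = 63/2 + n (h(d, n) = n + 63/2 = 63/2 + n)
h(-26, 14) + j = (63/2 + 14) + 35700 = 91/2 + 35700 = 71491/2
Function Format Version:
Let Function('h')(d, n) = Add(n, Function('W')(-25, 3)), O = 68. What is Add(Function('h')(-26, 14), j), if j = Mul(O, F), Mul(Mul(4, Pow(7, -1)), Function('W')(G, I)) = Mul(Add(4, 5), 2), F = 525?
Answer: Rational(71491, 2) ≈ 35746.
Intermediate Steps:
Function('W')(G, I) = Rational(63, 2) (Function('W')(G, I) = Mul(Rational(7, 4), Mul(Add(4, 5), 2)) = Mul(Rational(7, 4), Mul(9, 2)) = Mul(Rational(7, 4), 18) = Rational(63, 2))
j = 35700 (j = Mul(68, 525) = 35700)
Function('h')(d, n) = Add(Rational(63, 2), n) (Function('h')(d, n) = Add(n, Rational(63, 2)) = Add(Rational(63, 2), n))
Add(Function('h')(-26, 14), j) = Add(Add(Rational(63, 2), 14), 35700) = Add(Rational(91, 2), 35700) = Rational(71491, 2)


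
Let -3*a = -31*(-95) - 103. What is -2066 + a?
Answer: -9040/3 ≈ -3013.3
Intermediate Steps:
a = -2842/3 (a = -(-31*(-95) - 103)/3 = -(2945 - 103)/3 = -⅓*2842 = -2842/3 ≈ -947.33)
-2066 + a = -2066 - 2842/3 = -9040/3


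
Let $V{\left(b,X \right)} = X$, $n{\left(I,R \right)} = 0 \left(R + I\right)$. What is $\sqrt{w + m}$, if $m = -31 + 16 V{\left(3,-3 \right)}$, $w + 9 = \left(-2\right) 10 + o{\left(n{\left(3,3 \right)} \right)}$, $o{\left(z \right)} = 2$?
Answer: $i \sqrt{106} \approx 10.296 i$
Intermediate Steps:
$n{\left(I,R \right)} = 0$ ($n{\left(I,R \right)} = 0 \left(I + R\right) = 0$)
$w = -27$ ($w = -9 + \left(\left(-2\right) 10 + 2\right) = -9 + \left(-20 + 2\right) = -9 - 18 = -27$)
$m = -79$ ($m = -31 + 16 \left(-3\right) = -31 - 48 = -79$)
$\sqrt{w + m} = \sqrt{-27 - 79} = \sqrt{-106} = i \sqrt{106}$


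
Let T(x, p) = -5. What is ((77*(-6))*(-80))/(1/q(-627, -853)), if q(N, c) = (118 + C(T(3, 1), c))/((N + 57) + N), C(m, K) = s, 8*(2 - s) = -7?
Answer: -212740/57 ≈ -3732.3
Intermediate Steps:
s = 23/8 (s = 2 - ⅛*(-7) = 2 + 7/8 = 23/8 ≈ 2.8750)
C(m, K) = 23/8
q(N, c) = 967/(8*(57 + 2*N)) (q(N, c) = (118 + 23/8)/((N + 57) + N) = 967/(8*((57 + N) + N)) = 967/(8*(57 + 2*N)))
((77*(-6))*(-80))/(1/q(-627, -853)) = ((77*(-6))*(-80))/(1/(967/(8*(57 + 2*(-627))))) = (-462*(-80))/(1/(967/(8*(57 - 1254)))) = 36960/(1/((967/8)/(-1197))) = 36960/(1/((967/8)*(-1/1197))) = 36960/(1/(-967/9576)) = 36960/(-9576/967) = 36960*(-967/9576) = -212740/57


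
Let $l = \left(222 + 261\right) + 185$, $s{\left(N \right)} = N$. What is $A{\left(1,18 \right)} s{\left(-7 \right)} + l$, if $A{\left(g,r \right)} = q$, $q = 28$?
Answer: $472$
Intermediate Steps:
$A{\left(g,r \right)} = 28$
$l = 668$ ($l = 483 + 185 = 668$)
$A{\left(1,18 \right)} s{\left(-7 \right)} + l = 28 \left(-7\right) + 668 = -196 + 668 = 472$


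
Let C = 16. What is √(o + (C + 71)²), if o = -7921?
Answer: 4*I*√22 ≈ 18.762*I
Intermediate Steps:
√(o + (C + 71)²) = √(-7921 + (16 + 71)²) = √(-7921 + 87²) = √(-7921 + 7569) = √(-352) = 4*I*√22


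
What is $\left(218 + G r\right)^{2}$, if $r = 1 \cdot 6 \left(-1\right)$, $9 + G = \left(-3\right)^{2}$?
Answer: $47524$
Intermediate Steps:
$G = 0$ ($G = -9 + \left(-3\right)^{2} = -9 + 9 = 0$)
$r = -6$ ($r = 6 \left(-1\right) = -6$)
$\left(218 + G r\right)^{2} = \left(218 + 0 \left(-6\right)\right)^{2} = \left(218 + 0\right)^{2} = 218^{2} = 47524$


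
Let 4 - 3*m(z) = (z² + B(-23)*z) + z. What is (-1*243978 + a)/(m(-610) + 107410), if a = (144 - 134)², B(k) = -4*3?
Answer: 365817/28288 ≈ 12.932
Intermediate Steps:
B(k) = -12
a = 100 (a = 10² = 100)
m(z) = 4/3 - z²/3 + 11*z/3 (m(z) = 4/3 - ((z² - 12*z) + z)/3 = 4/3 - (z² - 11*z)/3 = 4/3 + (-z²/3 + 11*z/3) = 4/3 - z²/3 + 11*z/3)
(-1*243978 + a)/(m(-610) + 107410) = (-1*243978 + 100)/((4/3 - ⅓*(-610)² + (11/3)*(-610)) + 107410) = (-243978 + 100)/((4/3 - ⅓*372100 - 6710/3) + 107410) = -243878/((4/3 - 372100/3 - 6710/3) + 107410) = -243878/(-378806/3 + 107410) = -243878/(-56576/3) = -243878*(-3/56576) = 365817/28288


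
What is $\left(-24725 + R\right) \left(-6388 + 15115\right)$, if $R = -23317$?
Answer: $-419262534$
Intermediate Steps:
$\left(-24725 + R\right) \left(-6388 + 15115\right) = \left(-24725 - 23317\right) \left(-6388 + 15115\right) = \left(-48042\right) 8727 = -419262534$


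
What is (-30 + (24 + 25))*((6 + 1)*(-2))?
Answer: -266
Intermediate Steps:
(-30 + (24 + 25))*((6 + 1)*(-2)) = (-30 + 49)*(7*(-2)) = 19*(-14) = -266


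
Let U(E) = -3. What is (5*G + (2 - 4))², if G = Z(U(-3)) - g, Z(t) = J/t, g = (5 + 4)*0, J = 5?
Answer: 961/9 ≈ 106.78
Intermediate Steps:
g = 0 (g = 9*0 = 0)
Z(t) = 5/t
G = -5/3 (G = 5/(-3) - 1*0 = 5*(-⅓) + 0 = -5/3 + 0 = -5/3 ≈ -1.6667)
(5*G + (2 - 4))² = (5*(-5/3) + (2 - 4))² = (-25/3 - 2)² = (-31/3)² = 961/9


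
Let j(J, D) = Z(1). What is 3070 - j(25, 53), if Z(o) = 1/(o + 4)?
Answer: 15349/5 ≈ 3069.8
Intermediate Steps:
Z(o) = 1/(4 + o)
j(J, D) = 1/5 (j(J, D) = 1/(4 + 1) = 1/5)
3070 - j(25, 53) = 3070 - 1*1/5 = 3070 - 1/5 = 15349/5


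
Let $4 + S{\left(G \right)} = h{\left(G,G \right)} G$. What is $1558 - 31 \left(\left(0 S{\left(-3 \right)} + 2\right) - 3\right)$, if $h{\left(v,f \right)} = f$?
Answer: $1589$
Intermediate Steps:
$S{\left(G \right)} = -4 + G^{2}$ ($S{\left(G \right)} = -4 + G G = -4 + G^{2}$)
$1558 - 31 \left(\left(0 S{\left(-3 \right)} + 2\right) - 3\right) = 1558 - 31 \left(\left(0 \left(-4 + \left(-3\right)^{2}\right) + 2\right) - 3\right) = 1558 - 31 \left(\left(0 \left(-4 + 9\right) + 2\right) - 3\right) = 1558 - 31 \left(\left(0 \cdot 5 + 2\right) - 3\right) = 1558 - 31 \left(\left(0 + 2\right) - 3\right) = 1558 - 31 \left(2 - 3\right) = 1558 - -31 = 1558 + 31 = 1589$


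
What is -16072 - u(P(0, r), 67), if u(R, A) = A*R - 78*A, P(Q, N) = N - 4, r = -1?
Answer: -10511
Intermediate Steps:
P(Q, N) = -4 + N
u(R, A) = -78*A + A*R
-16072 - u(P(0, r), 67) = -16072 - 67*(-78 + (-4 - 1)) = -16072 - 67*(-78 - 5) = -16072 - 67*(-83) = -16072 - 1*(-5561) = -16072 + 5561 = -10511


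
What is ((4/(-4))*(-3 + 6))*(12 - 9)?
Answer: -9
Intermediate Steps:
((4/(-4))*(-3 + 6))*(12 - 9) = ((4*(-1/4))*3)*3 = -1*3*3 = -3*3 = -9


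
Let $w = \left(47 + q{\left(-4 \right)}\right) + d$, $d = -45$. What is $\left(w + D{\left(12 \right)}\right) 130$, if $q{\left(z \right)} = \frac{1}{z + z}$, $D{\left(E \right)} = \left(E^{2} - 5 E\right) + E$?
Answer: $\frac{50895}{4} \approx 12724.0$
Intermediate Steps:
$D{\left(E \right)} = E^{2} - 4 E$
$q{\left(z \right)} = \frac{1}{2 z}$
$w = \frac{15}{8}$ ($w = \left(47 + \frac{1}{2 \left(-4\right)}\right) - 45 = \left(47 + \frac{1}{2} \left(- \frac{1}{4}\right)\right) - 45 = \left(47 - \frac{1}{8}\right) - 45 = \frac{375}{8} - 45 = \frac{15}{8} \approx 1.875$)
$\left(w + D{\left(12 \right)}\right) 130 = \left(\frac{15}{8} + 12 \left(-4 + 12\right)\right) 130 = \left(\frac{15}{8} + 12 \cdot 8\right) 130 = \left(\frac{15}{8} + 96\right) 130 = \frac{783}{8} \cdot 130 = \frac{50895}{4}$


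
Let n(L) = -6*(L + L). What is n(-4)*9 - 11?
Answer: 421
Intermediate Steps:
n(L) = -12*L
n(-4)*9 - 11 = -12*(-4)*9 - 11 = 48*9 - 11 = 432 - 11 = 421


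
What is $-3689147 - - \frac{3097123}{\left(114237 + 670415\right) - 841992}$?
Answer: $- \frac{211538786103}{57340} \approx -3.6892 \cdot 10^{6}$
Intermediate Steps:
$-3689147 - - \frac{3097123}{\left(114237 + 670415\right) - 841992} = -3689147 - - \frac{3097123}{784652 - 841992} = -3689147 - - \frac{3097123}{-57340} = -3689147 - \left(-3097123\right) \left(- \frac{1}{57340}\right) = -3689147 - \frac{3097123}{57340} = - \frac{211538786103}{57340}$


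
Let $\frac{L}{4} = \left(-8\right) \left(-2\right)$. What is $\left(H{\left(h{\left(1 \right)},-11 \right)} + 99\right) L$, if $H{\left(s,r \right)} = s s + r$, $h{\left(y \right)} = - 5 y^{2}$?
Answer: $7232$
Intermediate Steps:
$H{\left(s,r \right)} = r + s^{2}$ ($H{\left(s,r \right)} = s^{2} + r = r + s^{2}$)
$L = 64$ ($L = 4 \left(\left(-8\right) \left(-2\right)\right) = 4 \cdot 16 = 64$)
$\left(H{\left(h{\left(1 \right)},-11 \right)} + 99\right) L = \left(\left(-11 + \left(- 5 \cdot 1^{2}\right)^{2}\right) + 99\right) 64 = \left(\left(-11 + \left(\left(-5\right) 1\right)^{2}\right) + 99\right) 64 = \left(\left(-11 + \left(-5\right)^{2}\right) + 99\right) 64 = \left(\left(-11 + 25\right) + 99\right) 64 = \left(14 + 99\right) 64 = 113 \cdot 64 = 7232$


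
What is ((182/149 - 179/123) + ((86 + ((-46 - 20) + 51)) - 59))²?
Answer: 46500178321/335878929 ≈ 138.44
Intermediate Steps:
((182/149 - 179/123) + ((86 + ((-46 - 20) + 51)) - 59))² = ((182*(1/149) - 179*1/123) + ((86 + (-66 + 51)) - 59))² = ((182/149 - 179/123) + ((86 - 15) - 59))² = (-4285/18327 + (71 - 59))² = (-4285/18327 + 12)² = (215639/18327)² = 46500178321/335878929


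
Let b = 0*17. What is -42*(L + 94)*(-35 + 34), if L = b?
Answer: 3948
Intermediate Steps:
b = 0
L = 0
-42*(L + 94)*(-35 + 34) = -42*(0 + 94)*(-35 + 34) = -3948*(-1) = -42*(-94) = 3948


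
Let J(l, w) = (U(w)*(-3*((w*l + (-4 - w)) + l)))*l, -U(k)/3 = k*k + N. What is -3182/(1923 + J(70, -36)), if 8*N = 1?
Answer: 6364/3948874269 ≈ 1.6116e-6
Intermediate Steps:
N = ⅛ (N = (⅛)*1 = ⅛ ≈ 0.12500)
U(k) = -3/8 - 3*k² (U(k) = -3*(k*k + ⅛) = -3*(k² + ⅛) = -3*(⅛ + k²) = -3/8 - 3*k²)
J(l, w) = l*(-3/8 - 3*w²)*(12 - 3*l + 3*w - 3*l*w) (J(l, w) = ((-3/8 - 3*w²)*(-3*((w*l + (-4 - w)) + l)))*l = ((-3/8 - 3*w²)*(-3*((l*w + (-4 - w)) + l)))*l = ((-3/8 - 3*w²)*(-3*((-4 - w + l*w) + l)))*l = ((-3/8 - 3*w²)*(-3*(-4 + l - w + l*w)))*l = ((-3/8 - 3*w²)*(12 - 3*l + 3*w - 3*l*w))*l = l*(-3/8 - 3*w²)*(12 - 3*l + 3*w - 3*l*w))
-3182/(1923 + J(70, -36)) = -3182/(1923 + (9/8)*70*(1 + 8*(-36)²)*(-4 + 70 - 1*(-36) + 70*(-36))) = -3182/(1923 + (9/8)*70*(1 + 8*1296)*(-4 + 70 + 36 - 2520)) = -3182/(1923 + (9/8)*70*(1 + 10368)*(-2418)) = -3182/(1923 + (9/8)*70*10369*(-2418)) = -3182/(1923 - 3948878115/2) = -3182/(-3948874269/2) = -3182*(-2/3948874269) = 6364/3948874269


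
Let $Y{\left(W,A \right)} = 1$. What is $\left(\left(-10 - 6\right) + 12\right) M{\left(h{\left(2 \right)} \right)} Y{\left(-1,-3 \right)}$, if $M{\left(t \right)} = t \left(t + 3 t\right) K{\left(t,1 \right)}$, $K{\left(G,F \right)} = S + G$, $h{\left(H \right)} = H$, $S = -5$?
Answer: $192$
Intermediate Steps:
$K{\left(G,F \right)} = -5 + G$
$M{\left(t \right)} = 4 t^{2} \left(-5 + t\right)$ ($M{\left(t \right)} = t \left(t + 3 t\right) \left(-5 + t\right) = t 4 t \left(-5 + t\right) = 4 t^{2} \left(-5 + t\right)$)
$\left(\left(-10 - 6\right) + 12\right) M{\left(h{\left(2 \right)} \right)} Y{\left(-1,-3 \right)} = \left(\left(-10 - 6\right) + 12\right) 4 \cdot 2^{2} \left(-5 + 2\right) 1 = \left(-16 + 12\right) 4 \cdot 4 \left(-3\right) 1 = \left(-4\right) \left(-48\right) 1 = 192 \cdot 1 = 192$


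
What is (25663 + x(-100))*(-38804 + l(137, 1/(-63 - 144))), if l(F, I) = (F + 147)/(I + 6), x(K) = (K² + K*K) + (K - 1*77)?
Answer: -2187739050336/1241 ≈ -1.7629e+9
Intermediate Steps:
x(K) = -77 + K + 2*K² (x(K) = (K² + K²) + (K - 77) = 2*K² + (-77 + K) = -77 + K + 2*K²)
l(F, I) = (147 + F)/(6 + I)
(25663 + x(-100))*(-38804 + l(137, 1/(-63 - 144))) = (25663 + (-77 - 100 + 2*(-100)²))*(-38804 + (147 + 137)/(6 + 1/(-63 - 144))) = (25663 + (-77 - 100 + 2*10000))*(-38804 + 284/(6 + 1/(-207))) = (25663 + (-77 - 100 + 20000))*(-38804 + 284/(6 - 1/207)) = (25663 + 19823)*(-38804 + 284/(1241/207)) = 45486*(-38804 + (207/1241)*284) = 45486*(-38804 + 58788/1241) = 45486*(-48096976/1241) = -2187739050336/1241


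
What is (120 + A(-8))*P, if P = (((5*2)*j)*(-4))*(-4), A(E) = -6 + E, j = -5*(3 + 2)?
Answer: -424000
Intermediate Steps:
j = -25 (j = -5*5 = -25)
P = -4000 (P = (((5*2)*(-25))*(-4))*(-4) = ((10*(-25))*(-4))*(-4) = -250*(-4)*(-4) = 1000*(-4) = -4000)
(120 + A(-8))*P = (120 + (-6 - 8))*(-4000) = (120 - 14)*(-4000) = 106*(-4000) = -424000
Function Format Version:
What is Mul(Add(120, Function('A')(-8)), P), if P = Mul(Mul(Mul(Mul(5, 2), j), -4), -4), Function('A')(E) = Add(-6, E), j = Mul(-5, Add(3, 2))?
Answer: -424000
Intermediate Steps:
j = -25 (j = Mul(-5, 5) = -25)
P = -4000 (P = Mul(Mul(Mul(Mul(5, 2), -25), -4), -4) = Mul(Mul(Mul(10, -25), -4), -4) = Mul(Mul(-250, -4), -4) = Mul(1000, -4) = -4000)
Mul(Add(120, Function('A')(-8)), P) = Mul(Add(120, Add(-6, -8)), -4000) = Mul(Add(120, -14), -4000) = Mul(106, -4000) = -424000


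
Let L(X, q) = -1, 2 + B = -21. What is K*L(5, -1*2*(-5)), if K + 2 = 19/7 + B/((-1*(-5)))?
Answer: 136/35 ≈ 3.8857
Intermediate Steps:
B = -23 (B = -2 - 21 = -23)
K = -136/35 (K = -2 + (19/7 - 23/((-1*(-5)))) = -2 + (19*(⅐) - 23/5) = -2 + (19/7 - 23*⅕) = -2 + (19/7 - 23/5) = -2 - 66/35 = -136/35 ≈ -3.8857)
K*L(5, -1*2*(-5)) = -136/35*(-1) = 136/35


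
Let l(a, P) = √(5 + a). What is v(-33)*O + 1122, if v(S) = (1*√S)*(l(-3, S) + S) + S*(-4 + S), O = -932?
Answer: -1136850 - 932*I*√66 + 30756*I*√33 ≈ -1.1369e+6 + 1.6911e+5*I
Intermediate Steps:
v(S) = S*(-4 + S) + √S*(S + √2) (v(S) = (1*√S)*(√(5 - 3) + S) + S*(-4 + S) = √S*(√2 + S) + S*(-4 + S) = √S*(S + √2) + S*(-4 + S) = S*(-4 + S) + √S*(S + √2))
v(-33)*O + 1122 = ((-33)² + (-33)^(3/2) - 4*(-33) + √2*√(-33))*(-932) + 1122 = (1089 - 33*I*√33 + 132 + √2*(I*√33))*(-932) + 1122 = (1089 - 33*I*√33 + 132 + I*√66)*(-932) + 1122 = (1221 + I*√66 - 33*I*√33)*(-932) + 1122 = (-1137972 - 932*I*√66 + 30756*I*√33) + 1122 = -1136850 - 932*I*√66 + 30756*I*√33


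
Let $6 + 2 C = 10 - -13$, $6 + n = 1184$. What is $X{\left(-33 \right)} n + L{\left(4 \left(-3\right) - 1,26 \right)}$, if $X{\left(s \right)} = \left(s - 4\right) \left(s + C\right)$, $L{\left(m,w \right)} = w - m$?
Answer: $1067896$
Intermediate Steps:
$n = 1178$ ($n = -6 + 1184 = 1178$)
$C = \frac{17}{2}$ ($C = -3 + \frac{10 - -13}{2} = -3 + \frac{10 + 13}{2} = -3 + \frac{1}{2} \cdot 23 = -3 + \frac{23}{2} = \frac{17}{2} \approx 8.5$)
$X{\left(s \right)} = \left(-4 + s\right) \left(\frac{17}{2} + s\right)$ ($X{\left(s \right)} = \left(s - 4\right) \left(s + \frac{17}{2}\right) = \left(-4 + s\right) \left(\frac{17}{2} + s\right)$)
$X{\left(-33 \right)} n + L{\left(4 \left(-3\right) - 1,26 \right)} = \left(-34 + \left(-33\right)^{2} + \frac{9}{2} \left(-33\right)\right) 1178 + \left(26 - \left(4 \left(-3\right) - 1\right)\right) = \left(-34 + 1089 - \frac{297}{2}\right) 1178 + \left(26 - \left(-12 - 1\right)\right) = \frac{1813}{2} \cdot 1178 + \left(26 - -13\right) = 1067857 + \left(26 + 13\right) = 1067857 + 39 = 1067896$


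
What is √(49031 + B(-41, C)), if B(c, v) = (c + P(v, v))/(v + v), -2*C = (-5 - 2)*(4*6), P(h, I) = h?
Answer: √345964542/84 ≈ 221.43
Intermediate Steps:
C = 84 (C = -(-5 - 2)*4*6/2 = -(-7)*24/2 = -½*(-168) = 84)
B(c, v) = (c + v)/(2*v) (B(c, v) = (c + v)/(v + v) = (c + v)/((2*v)) = (c + v)*(1/(2*v)) = (c + v)/(2*v))
√(49031 + B(-41, C)) = √(49031 + (½)*(-41 + 84)/84) = √(49031 + (½)*(1/84)*43) = √(49031 + 43/168) = √(8237251/168) = √345964542/84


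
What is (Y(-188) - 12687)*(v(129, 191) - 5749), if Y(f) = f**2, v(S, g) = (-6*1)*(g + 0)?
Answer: -156220015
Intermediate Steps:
v(S, g) = -6*g
(Y(-188) - 12687)*(v(129, 191) - 5749) = ((-188)**2 - 12687)*(-6*191 - 5749) = (35344 - 12687)*(-1146 - 5749) = 22657*(-6895) = -156220015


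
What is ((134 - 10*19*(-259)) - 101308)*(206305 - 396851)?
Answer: 9901532344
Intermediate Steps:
((134 - 10*19*(-259)) - 101308)*(206305 - 396851) = ((134 - 190*(-259)) - 101308)*(-190546) = ((134 + 49210) - 101308)*(-190546) = (49344 - 101308)*(-190546) = -51964*(-190546) = 9901532344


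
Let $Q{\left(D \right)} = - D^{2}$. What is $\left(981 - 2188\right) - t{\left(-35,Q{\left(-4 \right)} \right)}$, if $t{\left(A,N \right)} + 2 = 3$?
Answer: $-1208$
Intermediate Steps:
$t{\left(A,N \right)} = 1$ ($t{\left(A,N \right)} = -2 + 3 = 1$)
$\left(981 - 2188\right) - t{\left(-35,Q{\left(-4 \right)} \right)} = \left(981 - 2188\right) - 1 = -1207 - 1 = -1208$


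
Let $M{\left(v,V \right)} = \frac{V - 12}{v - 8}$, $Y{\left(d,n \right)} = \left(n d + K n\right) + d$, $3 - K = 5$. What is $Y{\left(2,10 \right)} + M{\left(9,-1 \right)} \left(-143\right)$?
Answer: $1861$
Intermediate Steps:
$K = -2$ ($K = 3 - 5 = -2$)
$Y{\left(d,n \right)} = d - 2 n + d n$ ($Y{\left(d,n \right)} = \left(n d - 2 n\right) + d = \left(d n - 2 n\right) + d = \left(- 2 n + d n\right) + d = d - 2 n + d n$)
$M{\left(v,V \right)} = \frac{-12 + V}{-8 + v}$
$Y{\left(2,10 \right)} + M{\left(9,-1 \right)} \left(-143\right) = \left(2 - 20 + 2 \cdot 10\right) + \frac{-12 - 1}{-8 + 9} \left(-143\right) = \left(2 - 20 + 20\right) + 1^{-1} \left(-13\right) \left(-143\right) = 2 + 1 \left(-13\right) \left(-143\right) = 2 - -1859 = 2 + 1859 = 1861$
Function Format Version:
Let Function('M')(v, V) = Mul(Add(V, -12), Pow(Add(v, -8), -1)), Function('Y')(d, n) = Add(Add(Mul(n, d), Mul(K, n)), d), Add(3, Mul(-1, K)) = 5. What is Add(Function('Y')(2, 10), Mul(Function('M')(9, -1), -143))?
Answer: 1861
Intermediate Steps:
K = -2 (K = Add(3, Mul(-1, 5)) = Add(3, -5) = -2)
Function('Y')(d, n) = Add(d, Mul(-2, n), Mul(d, n)) (Function('Y')(d, n) = Add(Add(Mul(n, d), Mul(-2, n)), d) = Add(Add(Mul(d, n), Mul(-2, n)), d) = Add(Add(Mul(-2, n), Mul(d, n)), d) = Add(d, Mul(-2, n), Mul(d, n)))
Function('M')(v, V) = Mul(Pow(Add(-8, v), -1), Add(-12, V)) (Function('M')(v, V) = Mul(Add(-12, V), Pow(Add(-8, v), -1)) = Mul(Pow(Add(-8, v), -1), Add(-12, V)))
Add(Function('Y')(2, 10), Mul(Function('M')(9, -1), -143)) = Add(Add(2, Mul(-2, 10), Mul(2, 10)), Mul(Mul(Pow(Add(-8, 9), -1), Add(-12, -1)), -143)) = Add(Add(2, -20, 20), Mul(Mul(Pow(1, -1), -13), -143)) = Add(2, Mul(Mul(1, -13), -143)) = Add(2, Mul(-13, -143)) = Add(2, 1859) = 1861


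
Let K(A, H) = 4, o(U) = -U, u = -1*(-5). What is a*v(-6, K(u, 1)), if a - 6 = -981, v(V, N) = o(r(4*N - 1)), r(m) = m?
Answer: 14625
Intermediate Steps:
u = 5
v(V, N) = 1 - 4*N (v(V, N) = -(4*N - 1) = -(-1 + 4*N) = 1 - 4*N)
a = -975 (a = 6 - 981 = -975)
a*v(-6, K(u, 1)) = -975*(1 - 4*4) = -975*(1 - 16) = -975*(-15) = 14625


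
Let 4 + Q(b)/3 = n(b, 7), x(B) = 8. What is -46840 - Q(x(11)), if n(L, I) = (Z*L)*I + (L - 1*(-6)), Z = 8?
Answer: -48214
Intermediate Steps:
n(L, I) = 6 + L + 8*I*L (n(L, I) = (8*L)*I + (L - 1*(-6)) = 8*I*L + (L + 6) = 8*I*L + (6 + L) = 6 + L + 8*I*L)
Q(b) = 6 + 171*b (Q(b) = -12 + 3*(6 + b + 8*7*b) = -12 + 3*(6 + b + 56*b) = -12 + 3*(6 + 57*b) = -12 + (18 + 171*b) = 6 + 171*b)
-46840 - Q(x(11)) = -46840 - (6 + 171*8) = -46840 - (6 + 1368) = -46840 - 1*1374 = -46840 - 1374 = -48214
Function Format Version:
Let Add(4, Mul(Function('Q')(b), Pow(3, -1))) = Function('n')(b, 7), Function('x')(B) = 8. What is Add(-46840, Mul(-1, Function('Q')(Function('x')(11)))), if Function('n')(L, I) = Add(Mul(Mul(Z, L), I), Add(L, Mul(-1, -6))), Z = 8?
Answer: -48214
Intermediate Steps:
Function('n')(L, I) = Add(6, L, Mul(8, I, L)) (Function('n')(L, I) = Add(Mul(Mul(8, L), I), Add(L, Mul(-1, -6))) = Add(Mul(8, I, L), Add(L, 6)) = Add(Mul(8, I, L), Add(6, L)) = Add(6, L, Mul(8, I, L)))
Function('Q')(b) = Add(6, Mul(171, b)) (Function('Q')(b) = Add(-12, Mul(3, Add(6, b, Mul(8, 7, b)))) = Add(-12, Mul(3, Add(6, b, Mul(56, b)))) = Add(-12, Mul(3, Add(6, Mul(57, b)))) = Add(-12, Add(18, Mul(171, b))) = Add(6, Mul(171, b)))
Add(-46840, Mul(-1, Function('Q')(Function('x')(11)))) = Add(-46840, Mul(-1, Add(6, Mul(171, 8)))) = Add(-46840, Mul(-1, Add(6, 1368))) = Add(-46840, Mul(-1, 1374)) = Add(-46840, -1374) = -48214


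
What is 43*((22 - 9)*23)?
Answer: 12857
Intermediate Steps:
43*((22 - 9)*23) = 43*(13*23) = 43*299 = 12857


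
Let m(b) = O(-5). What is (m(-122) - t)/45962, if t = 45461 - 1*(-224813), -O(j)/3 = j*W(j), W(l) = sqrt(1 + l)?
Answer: -135137/22981 + 15*I/22981 ≈ -5.8804 + 0.00065271*I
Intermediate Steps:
O(j) = -3*j*sqrt(1 + j)
m(b) = 30*I (m(b) = -3*(-5)*sqrt(1 - 5) = -3*(-5)*sqrt(-4) = -3*(-5)*2*I = 30*I)
t = 270274 (t = 45461 + 224813 = 270274)
(m(-122) - t)/45962 = (30*I - 1*270274)/45962 = (30*I - 270274)*(1/45962) = (-270274 + 30*I)*(1/45962) = -135137/22981 + 15*I/22981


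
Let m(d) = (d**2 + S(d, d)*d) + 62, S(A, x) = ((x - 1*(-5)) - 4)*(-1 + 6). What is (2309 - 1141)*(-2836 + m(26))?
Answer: 1649216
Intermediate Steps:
S(A, x) = 5 + 5*x (S(A, x) = ((x + 5) - 4)*5 = ((5 + x) - 4)*5 = (1 + x)*5 = 5 + 5*x)
m(d) = 62 + d**2 + d*(5 + 5*d) (m(d) = (d**2 + (5 + 5*d)*d) + 62 = (d**2 + d*(5 + 5*d)) + 62 = 62 + d**2 + d*(5 + 5*d))
(2309 - 1141)*(-2836 + m(26)) = (2309 - 1141)*(-2836 + (62 + 5*26 + 6*26**2)) = 1168*(-2836 + (62 + 130 + 6*676)) = 1168*(-2836 + (62 + 130 + 4056)) = 1168*(-2836 + 4248) = 1168*1412 = 1649216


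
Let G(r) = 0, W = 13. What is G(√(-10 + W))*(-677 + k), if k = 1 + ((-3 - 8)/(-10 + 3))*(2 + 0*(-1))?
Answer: 0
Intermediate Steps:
k = 29/7 (k = 1 + (-11/(-7))*(2 + 0) = 1 - 11*(-⅐)*2 = 1 + (11/7)*2 = 1 + 22/7 = 29/7 ≈ 4.1429)
G(√(-10 + W))*(-677 + k) = 0*(-677 + 29/7) = 0*(-4710/7) = 0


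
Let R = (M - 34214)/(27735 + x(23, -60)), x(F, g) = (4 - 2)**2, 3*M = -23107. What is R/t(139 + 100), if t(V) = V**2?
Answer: -125749/4753438257 ≈ -2.6454e-5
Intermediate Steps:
M = -23107/3 (M = (1/3)*(-23107) = -23107/3 ≈ -7702.3)
x(F, g) = 4 (x(F, g) = 2**2 = 4)
R = -125749/83217 (R = (-23107/3 - 34214)/(27735 + 4) = -125749/3/27739 = -125749/3*1/27739 = -125749/83217 ≈ -1.5111)
R/t(139 + 100) = -125749/(83217*(139 + 100)**2) = -125749/(83217*(239**2)) = -125749/83217/57121 = -125749/83217*1/57121 = -125749/4753438257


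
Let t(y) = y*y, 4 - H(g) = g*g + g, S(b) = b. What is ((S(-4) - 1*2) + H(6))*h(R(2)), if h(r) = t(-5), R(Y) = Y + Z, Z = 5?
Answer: -1100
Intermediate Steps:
H(g) = 4 - g - g² (H(g) = 4 - (g*g + g) = 4 - (g² + g) = 4 - (g + g²) = 4 + (-g - g²) = 4 - g - g²)
R(Y) = 5 + Y (R(Y) = Y + 5 = 5 + Y)
t(y) = y²
h(r) = 25 (h(r) = (-5)² = 25)
((S(-4) - 1*2) + H(6))*h(R(2)) = ((-4 - 1*2) + (4 - 1*6 - 1*6²))*25 = ((-4 - 2) + (4 - 6 - 1*36))*25 = (-6 + (4 - 6 - 36))*25 = (-6 - 38)*25 = -44*25 = -1100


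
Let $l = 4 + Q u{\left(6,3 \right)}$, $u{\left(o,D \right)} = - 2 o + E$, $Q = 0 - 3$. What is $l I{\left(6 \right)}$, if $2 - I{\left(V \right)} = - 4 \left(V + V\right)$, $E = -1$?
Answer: $2150$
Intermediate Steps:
$I{\left(V \right)} = 2 + 8 V$ ($I{\left(V \right)} = 2 - - 4 \left(V + V\right) = 2 - - 4 \cdot 2 V = 2 - - 8 V = 2 + 8 V$)
$Q = -3$ ($Q = 0 - 3 = -3$)
$u{\left(o,D \right)} = -1 - 2 o$ ($u{\left(o,D \right)} = - 2 o - 1 = -1 - 2 o$)
$l = 43$ ($l = 4 - 3 \left(-1 - 12\right) = 4 - -39 = 4 + 39 = 43$)
$l I{\left(6 \right)} = 43 \left(2 + 8 \cdot 6\right) = 43 \left(2 + 48\right) = 43 \cdot 50 = 2150$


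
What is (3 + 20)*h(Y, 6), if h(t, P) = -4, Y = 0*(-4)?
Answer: -92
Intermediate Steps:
Y = 0
(3 + 20)*h(Y, 6) = (3 + 20)*(-4) = 23*(-4) = -92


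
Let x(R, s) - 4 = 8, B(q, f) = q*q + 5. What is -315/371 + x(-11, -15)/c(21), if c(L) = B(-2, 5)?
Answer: 77/159 ≈ 0.48428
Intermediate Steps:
B(q, f) = 5 + q**2 (B(q, f) = q**2 + 5 = 5 + q**2)
x(R, s) = 12 (x(R, s) = 4 + 8 = 12)
c(L) = 9 (c(L) = 5 + (-2)**2 = 5 + 4 = 9)
-315/371 + x(-11, -15)/c(21) = -315/371 + 12/9 = -315*1/371 + 12*(1/9) = -45/53 + 4/3 = 77/159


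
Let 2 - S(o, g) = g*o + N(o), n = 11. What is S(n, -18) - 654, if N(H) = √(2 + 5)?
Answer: -454 - √7 ≈ -456.65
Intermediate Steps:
N(H) = √7
S(o, g) = 2 - √7 - g*o (S(o, g) = 2 - (g*o + √7) = 2 - (√7 + g*o) = 2 + (-√7 - g*o) = 2 - √7 - g*o)
S(n, -18) - 654 = (2 - √7 - 1*(-18)*11) - 654 = (2 - √7 + 198) - 654 = (200 - √7) - 654 = -454 - √7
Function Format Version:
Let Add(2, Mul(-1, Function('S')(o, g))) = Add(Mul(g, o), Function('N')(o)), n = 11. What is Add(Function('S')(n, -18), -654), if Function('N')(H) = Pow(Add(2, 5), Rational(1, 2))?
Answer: Add(-454, Mul(-1, Pow(7, Rational(1, 2)))) ≈ -456.65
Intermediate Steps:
Function('N')(H) = Pow(7, Rational(1, 2))
Function('S')(o, g) = Add(2, Mul(-1, Pow(7, Rational(1, 2))), Mul(-1, g, o)) (Function('S')(o, g) = Add(2, Mul(-1, Add(Mul(g, o), Pow(7, Rational(1, 2))))) = Add(2, Mul(-1, Add(Pow(7, Rational(1, 2)), Mul(g, o)))) = Add(2, Add(Mul(-1, Pow(7, Rational(1, 2))), Mul(-1, g, o))) = Add(2, Mul(-1, Pow(7, Rational(1, 2))), Mul(-1, g, o)))
Add(Function('S')(n, -18), -654) = Add(Add(2, Mul(-1, Pow(7, Rational(1, 2))), Mul(-1, -18, 11)), -654) = Add(Add(2, Mul(-1, Pow(7, Rational(1, 2))), 198), -654) = Add(Add(200, Mul(-1, Pow(7, Rational(1, 2)))), -654) = Add(-454, Mul(-1, Pow(7, Rational(1, 2))))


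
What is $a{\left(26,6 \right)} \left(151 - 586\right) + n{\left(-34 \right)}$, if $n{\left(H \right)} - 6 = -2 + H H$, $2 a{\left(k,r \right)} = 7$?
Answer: $- \frac{725}{2} \approx -362.5$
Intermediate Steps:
$a{\left(k,r \right)} = \frac{7}{2}$ ($a{\left(k,r \right)} = \frac{1}{2} \cdot 7 = \frac{7}{2}$)
$n{\left(H \right)} = 4 + H^{2}$ ($n{\left(H \right)} = 6 + \left(-2 + H H\right) = 6 + \left(-2 + H^{2}\right) = 4 + H^{2}$)
$a{\left(26,6 \right)} \left(151 - 586\right) + n{\left(-34 \right)} = \frac{7 \left(151 - 586\right)}{2} + \left(4 + \left(-34\right)^{2}\right) = \frac{7}{2} \left(-435\right) + \left(4 + 1156\right) = - \frac{3045}{2} + 1160 = - \frac{725}{2}$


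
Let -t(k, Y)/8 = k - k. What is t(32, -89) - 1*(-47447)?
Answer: 47447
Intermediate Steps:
t(k, Y) = 0 (t(k, Y) = -8*(k - k) = -8*0 = 0)
t(32, -89) - 1*(-47447) = 0 - 1*(-47447) = 0 + 47447 = 47447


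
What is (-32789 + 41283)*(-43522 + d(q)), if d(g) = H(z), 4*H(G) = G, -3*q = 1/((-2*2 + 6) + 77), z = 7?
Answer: -739322007/2 ≈ -3.6966e+8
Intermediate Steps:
q = -1/237 (q = -1/(3*((-2*2 + 6) + 77)) = -1/(3*((-4 + 6) + 77)) = -1/(3*(2 + 77)) = -1/3/79 = -1/3*1/79 = -1/237 ≈ -0.0042194)
H(G) = G/4
d(g) = 7/4 (d(g) = (1/4)*7 = 7/4)
(-32789 + 41283)*(-43522 + d(q)) = (-32789 + 41283)*(-43522 + 7/4) = 8494*(-174081/4) = -739322007/2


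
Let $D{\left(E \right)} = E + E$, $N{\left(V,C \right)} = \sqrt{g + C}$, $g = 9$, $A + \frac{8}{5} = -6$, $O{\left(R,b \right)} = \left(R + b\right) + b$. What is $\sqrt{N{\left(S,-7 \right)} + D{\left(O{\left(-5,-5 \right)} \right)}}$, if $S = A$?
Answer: $\sqrt{-30 + \sqrt{2}} \approx 5.3466 i$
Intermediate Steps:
$O{\left(R,b \right)} = R + 2 b$
$A = - \frac{38}{5}$ ($A = - \frac{8}{5} - 6 = - \frac{38}{5} \approx -7.6$)
$S = - \frac{38}{5} \approx -7.6$
$N{\left(V,C \right)} = \sqrt{9 + C}$
$D{\left(E \right)} = 2 E$
$\sqrt{N{\left(S,-7 \right)} + D{\left(O{\left(-5,-5 \right)} \right)}} = \sqrt{\sqrt{9 - 7} + 2 \left(-5 + 2 \left(-5\right)\right)} = \sqrt{\sqrt{2} + 2 \left(-5 - 10\right)} = \sqrt{\sqrt{2} + 2 \left(-15\right)} = \sqrt{\sqrt{2} - 30} = \sqrt{-30 + \sqrt{2}}$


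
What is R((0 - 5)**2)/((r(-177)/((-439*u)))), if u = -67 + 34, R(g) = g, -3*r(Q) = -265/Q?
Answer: -38462985/53 ≈ -7.2572e+5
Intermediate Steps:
r(Q) = 265/(3*Q) (r(Q) = -(-265)/(3*Q) = 265/(3*Q))
u = -33
R((0 - 5)**2)/((r(-177)/((-439*u)))) = (0 - 5)**2/((((265/3)/(-177))/((-439*(-33))))) = (-5)**2/((((265/3)*(-1/177))/14487)) = 25/((-265/531*1/14487)) = 25/(-265/7692597) = 25*(-7692597/265) = -38462985/53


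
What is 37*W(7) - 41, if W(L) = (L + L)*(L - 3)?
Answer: 2031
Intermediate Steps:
W(L) = 2*L*(-3 + L) (W(L) = (2*L)*(-3 + L) = 2*L*(-3 + L))
37*W(7) - 41 = 37*(2*7*(-3 + 7)) - 41 = 37*(2*7*4) - 41 = 37*56 - 41 = 2072 - 41 = 2031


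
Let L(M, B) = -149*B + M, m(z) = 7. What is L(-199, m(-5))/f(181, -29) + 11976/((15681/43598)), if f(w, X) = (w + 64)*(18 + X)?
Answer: 469052959054/14086765 ≈ 33297.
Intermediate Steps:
f(w, X) = (18 + X)*(64 + w) (f(w, X) = (64 + w)*(18 + X) = (18 + X)*(64 + w))
L(M, B) = M - 149*B
L(-199, m(-5))/f(181, -29) + 11976/((15681/43598)) = (-199 - 149*7)/(1152 + 18*181 + 64*(-29) - 29*181) + 11976/((15681/43598)) = (-199 - 1043)/(1152 + 3258 - 1856 - 5249) + 11976/((15681*(1/43598))) = -1242/(-2695) + 11976/(15681/43598) = -1242*(-1/2695) + 11976*(43598/15681) = 1242/2695 + 174043216/5227 = 469052959054/14086765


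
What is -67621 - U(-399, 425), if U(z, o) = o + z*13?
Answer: -62859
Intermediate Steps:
U(z, o) = o + 13*z
-67621 - U(-399, 425) = -67621 - (425 + 13*(-399)) = -67621 - (425 - 5187) = -67621 - 1*(-4762) = -67621 + 4762 = -62859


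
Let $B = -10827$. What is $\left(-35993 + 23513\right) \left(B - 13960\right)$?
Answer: $309341760$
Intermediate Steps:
$\left(-35993 + 23513\right) \left(B - 13960\right) = \left(-35993 + 23513\right) \left(-10827 - 13960\right) = \left(-12480\right) \left(-24787\right) = 309341760$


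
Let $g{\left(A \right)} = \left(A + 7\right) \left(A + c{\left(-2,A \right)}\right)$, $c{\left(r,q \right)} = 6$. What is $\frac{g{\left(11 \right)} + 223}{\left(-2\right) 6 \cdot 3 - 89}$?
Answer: $- \frac{529}{125} \approx -4.232$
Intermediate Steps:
$g{\left(A \right)} = \left(6 + A\right) \left(7 + A\right)$ ($g{\left(A \right)} = \left(A + 7\right) \left(A + 6\right) = \left(7 + A\right) \left(6 + A\right) = \left(6 + A\right) \left(7 + A\right)$)
$\frac{g{\left(11 \right)} + 223}{\left(-2\right) 6 \cdot 3 - 89} = \frac{\left(42 + 11^{2} + 13 \cdot 11\right) + 223}{\left(-2\right) 6 \cdot 3 - 89} = \frac{\left(42 + 121 + 143\right) + 223}{\left(-12\right) 3 - 89} = \frac{306 + 223}{-36 - 89} = \frac{529}{-125} = 529 \left(- \frac{1}{125}\right) = - \frac{529}{125}$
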